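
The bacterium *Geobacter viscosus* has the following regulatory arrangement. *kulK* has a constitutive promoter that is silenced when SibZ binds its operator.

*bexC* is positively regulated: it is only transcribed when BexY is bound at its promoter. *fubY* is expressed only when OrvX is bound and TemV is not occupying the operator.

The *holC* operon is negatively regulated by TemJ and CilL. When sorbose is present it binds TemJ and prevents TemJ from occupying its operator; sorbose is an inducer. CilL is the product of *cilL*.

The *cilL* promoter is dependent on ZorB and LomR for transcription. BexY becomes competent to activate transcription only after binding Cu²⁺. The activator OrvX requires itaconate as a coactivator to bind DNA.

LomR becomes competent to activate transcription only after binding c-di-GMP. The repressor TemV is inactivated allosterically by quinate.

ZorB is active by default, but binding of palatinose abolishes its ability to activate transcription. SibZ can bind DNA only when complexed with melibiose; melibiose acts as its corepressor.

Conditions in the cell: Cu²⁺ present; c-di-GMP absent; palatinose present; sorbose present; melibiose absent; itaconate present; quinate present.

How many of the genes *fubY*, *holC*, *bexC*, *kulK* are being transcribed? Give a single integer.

Quinate is present, so TemV is inactive.
Itaconate is present, so OrvX is active.
No repressor is bound and OrvX is active, so *fubY* is transcribed.
→ *fubY* is ON.
Sorbose is present, so TemJ is inactive.
Palatinose is present, so ZorB is inactive.
c-di-GMP is absent, so LomR is inactive.
Required activator ZorB is absent, so *cilL* is not transcribed.
So CilL is not produced.
With no repressor bound, *holC* is transcribed.
→ *holC* is ON.
Cu²⁺ is present, so BexY is active.
No repressor is bound and BexY is active, so *bexC* is transcribed.
→ *bexC* is ON.
Melibiose is absent, so SibZ is inactive.
With no repressor bound, *kulK* is transcribed.
→ *kulK* is ON.
4 of the 4 genes are transcribed.

4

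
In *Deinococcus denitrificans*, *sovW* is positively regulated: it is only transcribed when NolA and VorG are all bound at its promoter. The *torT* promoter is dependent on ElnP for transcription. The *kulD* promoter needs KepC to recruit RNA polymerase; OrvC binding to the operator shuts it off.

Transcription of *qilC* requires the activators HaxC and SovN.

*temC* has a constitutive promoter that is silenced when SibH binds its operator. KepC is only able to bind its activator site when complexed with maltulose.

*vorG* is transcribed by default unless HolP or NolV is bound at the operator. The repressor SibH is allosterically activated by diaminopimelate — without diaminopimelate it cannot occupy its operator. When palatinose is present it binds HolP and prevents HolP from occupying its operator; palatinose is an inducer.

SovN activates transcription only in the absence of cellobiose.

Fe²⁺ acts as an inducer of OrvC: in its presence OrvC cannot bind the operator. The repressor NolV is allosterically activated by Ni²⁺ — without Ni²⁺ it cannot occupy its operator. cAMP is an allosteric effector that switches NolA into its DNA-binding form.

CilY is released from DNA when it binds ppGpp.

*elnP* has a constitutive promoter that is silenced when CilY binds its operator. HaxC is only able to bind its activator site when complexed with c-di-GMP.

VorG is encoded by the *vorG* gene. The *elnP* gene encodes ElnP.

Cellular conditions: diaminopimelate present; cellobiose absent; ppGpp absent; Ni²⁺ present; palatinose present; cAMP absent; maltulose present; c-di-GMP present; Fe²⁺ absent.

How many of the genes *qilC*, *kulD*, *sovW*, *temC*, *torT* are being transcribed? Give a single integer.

c-di-GMP is present, so HaxC is active.
Cellobiose is absent, so SovN is active.
No repressor is bound and HaxC and SovN are active, so *qilC* is transcribed.
→ *qilC* is ON.
Fe²⁺ is absent, so OrvC is active.
Maltulose is present, so KepC is active.
With repressor OrvC bound, *kulD* is not transcribed.
→ *kulD* is OFF.
cAMP is absent, so NolA is inactive.
Palatinose is present, so HolP is inactive.
Ni²⁺ is present, so NolV is active.
With repressor NolV bound, *vorG* is not transcribed.
So VorG is not produced.
Required activator NolA is absent, so *sovW* is not transcribed.
→ *sovW* is OFF.
Diaminopimelate is present, so SibH is active.
With repressor SibH bound, *temC* is not transcribed.
→ *temC* is OFF.
ppGpp is absent, so CilY is active.
With repressor CilY bound, *elnP* is not transcribed.
So ElnP is not produced.
Required activator ElnP is absent, so *torT* is not transcribed.
→ *torT* is OFF.
1 of the 5 genes is transcribed.

1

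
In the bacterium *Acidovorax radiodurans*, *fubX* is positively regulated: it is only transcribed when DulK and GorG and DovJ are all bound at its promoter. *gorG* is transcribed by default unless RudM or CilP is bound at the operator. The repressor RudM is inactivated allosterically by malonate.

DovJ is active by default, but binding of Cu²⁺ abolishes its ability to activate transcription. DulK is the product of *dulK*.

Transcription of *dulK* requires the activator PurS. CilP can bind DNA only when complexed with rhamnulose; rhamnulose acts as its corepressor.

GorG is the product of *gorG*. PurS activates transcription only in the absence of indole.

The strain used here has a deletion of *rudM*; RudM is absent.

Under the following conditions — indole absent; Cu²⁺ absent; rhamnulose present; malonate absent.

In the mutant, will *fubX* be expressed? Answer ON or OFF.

OFF

Indole is absent, so PurS is active.
No repressor is bound and PurS is active, so *dulK* is transcribed.
So DulK is produced and active.
RudM is non-functional in this strain, so it has no effect.
Rhamnulose is present, so CilP is active.
With repressor CilP bound, *gorG* is not transcribed.
So GorG is not produced.
Cu²⁺ is absent, so DovJ is active.
Required activator GorG is absent, so *fubX* is not transcribed.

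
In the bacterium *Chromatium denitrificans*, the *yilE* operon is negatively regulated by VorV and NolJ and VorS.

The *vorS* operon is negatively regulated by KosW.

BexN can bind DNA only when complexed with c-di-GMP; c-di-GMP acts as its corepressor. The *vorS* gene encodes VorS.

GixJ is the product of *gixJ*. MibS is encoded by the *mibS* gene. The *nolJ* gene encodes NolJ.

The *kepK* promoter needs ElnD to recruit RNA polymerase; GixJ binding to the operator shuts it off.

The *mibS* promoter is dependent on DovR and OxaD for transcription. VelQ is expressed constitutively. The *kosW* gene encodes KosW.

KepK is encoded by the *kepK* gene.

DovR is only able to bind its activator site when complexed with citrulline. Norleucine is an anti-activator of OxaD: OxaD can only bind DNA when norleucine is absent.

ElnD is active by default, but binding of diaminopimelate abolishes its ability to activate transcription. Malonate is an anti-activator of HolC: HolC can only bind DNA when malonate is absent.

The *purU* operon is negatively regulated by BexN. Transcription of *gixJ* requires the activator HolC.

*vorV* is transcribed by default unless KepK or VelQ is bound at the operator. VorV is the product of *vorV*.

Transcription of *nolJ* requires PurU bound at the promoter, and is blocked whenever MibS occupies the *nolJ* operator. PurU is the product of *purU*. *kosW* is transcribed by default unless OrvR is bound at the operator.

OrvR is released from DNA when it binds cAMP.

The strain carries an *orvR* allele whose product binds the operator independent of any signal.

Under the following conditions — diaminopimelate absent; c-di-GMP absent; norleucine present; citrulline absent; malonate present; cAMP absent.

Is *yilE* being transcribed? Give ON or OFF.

OFF

Diaminopimelate is absent, so ElnD is active.
Malonate is present, so HolC is inactive.
Required activator HolC is absent, so *gixJ* is not transcribed.
So GixJ is not produced.
No repressor is bound and ElnD is active, so *kepK* is transcribed.
So KepK is produced and active.
VelQ is produced constitutively and is active.
With repressor KepK bound, *vorV* is not transcribed.
So VorV is not produced.
Citrulline is absent, so DovR is inactive.
Norleucine is present, so OxaD is inactive.
Required activator DovR is absent, so *mibS* is not transcribed.
So MibS is not produced.
c-di-GMP is absent, so BexN is inactive.
With no repressor bound, *purU* is transcribed.
So PurU is produced and active.
No repressor is bound and PurU is active, so *nolJ* is transcribed.
So NolJ is produced and active.
OrvR is constitutively active in this strain.
With repressor OrvR bound, *kosW* is not transcribed.
So KosW is not produced.
With no repressor bound, *vorS* is transcribed.
So VorS is produced and active.
With repressor NolJ bound, *yilE* is not transcribed.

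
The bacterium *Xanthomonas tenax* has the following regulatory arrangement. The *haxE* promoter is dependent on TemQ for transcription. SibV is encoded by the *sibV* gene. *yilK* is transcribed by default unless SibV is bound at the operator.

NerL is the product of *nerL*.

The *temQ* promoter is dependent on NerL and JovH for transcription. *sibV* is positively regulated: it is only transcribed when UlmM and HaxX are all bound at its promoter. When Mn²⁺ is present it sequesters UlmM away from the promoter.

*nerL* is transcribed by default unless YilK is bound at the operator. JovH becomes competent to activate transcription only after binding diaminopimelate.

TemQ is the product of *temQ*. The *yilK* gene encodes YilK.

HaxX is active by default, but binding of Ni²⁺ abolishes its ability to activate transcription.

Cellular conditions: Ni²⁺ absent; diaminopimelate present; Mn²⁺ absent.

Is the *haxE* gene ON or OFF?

ON

Mn²⁺ is absent, so UlmM is active.
Ni²⁺ is absent, so HaxX is active.
No repressor is bound and UlmM and HaxX are active, so *sibV* is transcribed.
So SibV is produced and active.
With repressor SibV bound, *yilK* is not transcribed.
So YilK is not produced.
With no repressor bound, *nerL* is transcribed.
So NerL is produced and active.
Diaminopimelate is present, so JovH is active.
No repressor is bound and NerL and JovH are active, so *temQ* is transcribed.
So TemQ is produced and active.
No repressor is bound and TemQ is active, so *haxE* is transcribed.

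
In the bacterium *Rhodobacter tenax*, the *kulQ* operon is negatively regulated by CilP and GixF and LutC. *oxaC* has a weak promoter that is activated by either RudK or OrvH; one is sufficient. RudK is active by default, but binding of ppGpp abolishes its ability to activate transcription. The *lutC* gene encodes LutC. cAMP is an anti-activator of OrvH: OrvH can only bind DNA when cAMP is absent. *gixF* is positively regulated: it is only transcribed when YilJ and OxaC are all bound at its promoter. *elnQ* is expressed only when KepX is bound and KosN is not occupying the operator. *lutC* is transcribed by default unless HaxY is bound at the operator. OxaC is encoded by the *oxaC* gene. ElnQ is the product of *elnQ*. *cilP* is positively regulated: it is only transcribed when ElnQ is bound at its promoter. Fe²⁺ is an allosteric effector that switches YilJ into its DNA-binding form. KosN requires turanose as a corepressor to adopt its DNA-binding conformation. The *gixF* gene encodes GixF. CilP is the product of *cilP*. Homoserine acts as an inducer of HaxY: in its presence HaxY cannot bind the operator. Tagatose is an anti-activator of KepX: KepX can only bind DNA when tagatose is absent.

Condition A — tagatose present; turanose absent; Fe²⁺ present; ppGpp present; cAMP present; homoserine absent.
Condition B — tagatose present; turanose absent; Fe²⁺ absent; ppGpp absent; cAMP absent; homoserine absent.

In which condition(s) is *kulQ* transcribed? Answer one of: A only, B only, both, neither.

both

Condition A:
Tagatose is present, so KepX is inactive.
Turanose is absent, so KosN is inactive.
Required activator KepX is absent, so *elnQ* is not transcribed.
So ElnQ is not produced.
Required activator ElnQ is absent, so *cilP* is not transcribed.
So CilP is not produced.
Fe²⁺ is present, so YilJ is active.
ppGpp is present, so RudK is inactive.
cAMP is present, so OrvH is inactive.
No activator is available at the *oxaC* promoter, so *oxaC* is not transcribed.
So OxaC is not produced.
Required activator OxaC is absent, so *gixF* is not transcribed.
So GixF is not produced.
Homoserine is absent, so HaxY is active.
With repressor HaxY bound, *lutC* is not transcribed.
So LutC is not produced.
With no repressor bound, *kulQ* is transcribed.
→ *kulQ* is ON in A.
Condition B:
Tagatose is present, so KepX is inactive.
Turanose is absent, so KosN is inactive.
Required activator KepX is absent, so *elnQ* is not transcribed.
So ElnQ is not produced.
Required activator ElnQ is absent, so *cilP* is not transcribed.
So CilP is not produced.
Fe²⁺ is absent, so YilJ is inactive.
ppGpp is absent, so RudK is active.
cAMP is absent, so OrvH is active.
Activator RudK is present, so *oxaC* is transcribed.
So OxaC is produced and active.
Required activator YilJ is absent, so *gixF* is not transcribed.
So GixF is not produced.
Homoserine is absent, so HaxY is active.
With repressor HaxY bound, *lutC* is not transcribed.
So LutC is not produced.
With no repressor bound, *kulQ* is transcribed.
→ *kulQ* is ON in B.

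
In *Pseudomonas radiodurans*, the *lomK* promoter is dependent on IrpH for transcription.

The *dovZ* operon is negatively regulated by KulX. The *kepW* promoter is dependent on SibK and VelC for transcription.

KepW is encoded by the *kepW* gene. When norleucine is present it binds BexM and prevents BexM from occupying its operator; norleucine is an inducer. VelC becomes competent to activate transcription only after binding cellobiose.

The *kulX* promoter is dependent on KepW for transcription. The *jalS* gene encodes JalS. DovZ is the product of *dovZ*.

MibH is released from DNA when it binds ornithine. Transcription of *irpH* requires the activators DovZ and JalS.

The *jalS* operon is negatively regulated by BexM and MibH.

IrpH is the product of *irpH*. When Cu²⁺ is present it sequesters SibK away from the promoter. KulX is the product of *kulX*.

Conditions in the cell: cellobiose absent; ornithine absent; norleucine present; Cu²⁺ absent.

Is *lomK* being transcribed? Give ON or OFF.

OFF

Cu²⁺ is absent, so SibK is active.
Cellobiose is absent, so VelC is inactive.
Required activator VelC is absent, so *kepW* is not transcribed.
So KepW is not produced.
Required activator KepW is absent, so *kulX* is not transcribed.
So KulX is not produced.
With no repressor bound, *dovZ* is transcribed.
So DovZ is produced and active.
Norleucine is present, so BexM is inactive.
Ornithine is absent, so MibH is active.
With repressor MibH bound, *jalS* is not transcribed.
So JalS is not produced.
Required activator JalS is absent, so *irpH* is not transcribed.
So IrpH is not produced.
Required activator IrpH is absent, so *lomK* is not transcribed.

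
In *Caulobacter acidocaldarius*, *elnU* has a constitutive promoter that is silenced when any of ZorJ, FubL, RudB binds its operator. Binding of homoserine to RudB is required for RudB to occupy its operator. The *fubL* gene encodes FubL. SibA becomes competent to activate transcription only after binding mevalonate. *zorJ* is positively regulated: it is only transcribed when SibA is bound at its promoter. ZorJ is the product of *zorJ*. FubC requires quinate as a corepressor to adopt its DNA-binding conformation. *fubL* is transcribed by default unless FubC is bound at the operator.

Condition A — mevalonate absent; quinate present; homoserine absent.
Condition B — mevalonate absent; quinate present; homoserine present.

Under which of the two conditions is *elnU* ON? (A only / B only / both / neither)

A only

Condition A:
Mevalonate is absent, so SibA is inactive.
Required activator SibA is absent, so *zorJ* is not transcribed.
So ZorJ is not produced.
Quinate is present, so FubC is active.
With repressor FubC bound, *fubL* is not transcribed.
So FubL is not produced.
Homoserine is absent, so RudB is inactive.
With no repressor bound, *elnU* is transcribed.
→ *elnU* is ON in A.
Condition B:
Mevalonate is absent, so SibA is inactive.
Required activator SibA is absent, so *zorJ* is not transcribed.
So ZorJ is not produced.
Quinate is present, so FubC is active.
With repressor FubC bound, *fubL* is not transcribed.
So FubL is not produced.
Homoserine is present, so RudB is active.
With repressor RudB bound, *elnU* is not transcribed.
→ *elnU* is OFF in B.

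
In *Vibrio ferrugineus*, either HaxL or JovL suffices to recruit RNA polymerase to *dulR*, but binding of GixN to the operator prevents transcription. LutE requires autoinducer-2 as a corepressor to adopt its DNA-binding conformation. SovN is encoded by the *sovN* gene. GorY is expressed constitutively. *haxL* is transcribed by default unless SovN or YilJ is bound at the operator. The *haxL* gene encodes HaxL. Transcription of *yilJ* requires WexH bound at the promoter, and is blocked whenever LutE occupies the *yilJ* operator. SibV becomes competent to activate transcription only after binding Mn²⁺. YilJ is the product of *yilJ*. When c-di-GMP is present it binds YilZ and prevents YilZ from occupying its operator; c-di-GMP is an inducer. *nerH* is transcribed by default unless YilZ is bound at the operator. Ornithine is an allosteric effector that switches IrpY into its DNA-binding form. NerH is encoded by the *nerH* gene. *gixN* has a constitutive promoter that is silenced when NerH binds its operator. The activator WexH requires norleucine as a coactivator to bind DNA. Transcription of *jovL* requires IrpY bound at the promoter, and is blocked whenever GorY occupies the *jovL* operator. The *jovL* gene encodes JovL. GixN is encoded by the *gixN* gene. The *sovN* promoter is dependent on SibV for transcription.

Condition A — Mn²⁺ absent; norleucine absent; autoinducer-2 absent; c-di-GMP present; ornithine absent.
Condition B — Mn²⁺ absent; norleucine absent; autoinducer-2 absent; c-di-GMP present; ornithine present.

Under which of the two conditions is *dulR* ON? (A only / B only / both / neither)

Condition A:
Mn²⁺ is absent, so SibV is inactive.
Required activator SibV is absent, so *sovN* is not transcribed.
So SovN is not produced.
Norleucine is absent, so WexH is inactive.
Autoinducer-2 is absent, so LutE is inactive.
Required activator WexH is absent, so *yilJ* is not transcribed.
So YilJ is not produced.
With no repressor bound, *haxL* is transcribed.
So HaxL is produced and active.
c-di-GMP is present, so YilZ is inactive.
With no repressor bound, *nerH* is transcribed.
So NerH is produced and active.
With repressor NerH bound, *gixN* is not transcribed.
So GixN is not produced.
GorY is produced constitutively and is active.
Ornithine is absent, so IrpY is inactive.
With repressor GorY bound, *jovL* is not transcribed.
So JovL is not produced.
Activator HaxL is present, so *dulR* is transcribed.
→ *dulR* is ON in A.
Condition B:
Mn²⁺ is absent, so SibV is inactive.
Required activator SibV is absent, so *sovN* is not transcribed.
So SovN is not produced.
Norleucine is absent, so WexH is inactive.
Autoinducer-2 is absent, so LutE is inactive.
Required activator WexH is absent, so *yilJ* is not transcribed.
So YilJ is not produced.
With no repressor bound, *haxL* is transcribed.
So HaxL is produced and active.
c-di-GMP is present, so YilZ is inactive.
With no repressor bound, *nerH* is transcribed.
So NerH is produced and active.
With repressor NerH bound, *gixN* is not transcribed.
So GixN is not produced.
GorY is produced constitutively and is active.
Ornithine is present, so IrpY is active.
With repressor GorY bound, *jovL* is not transcribed.
So JovL is not produced.
Activator HaxL is present, so *dulR* is transcribed.
→ *dulR* is ON in B.

both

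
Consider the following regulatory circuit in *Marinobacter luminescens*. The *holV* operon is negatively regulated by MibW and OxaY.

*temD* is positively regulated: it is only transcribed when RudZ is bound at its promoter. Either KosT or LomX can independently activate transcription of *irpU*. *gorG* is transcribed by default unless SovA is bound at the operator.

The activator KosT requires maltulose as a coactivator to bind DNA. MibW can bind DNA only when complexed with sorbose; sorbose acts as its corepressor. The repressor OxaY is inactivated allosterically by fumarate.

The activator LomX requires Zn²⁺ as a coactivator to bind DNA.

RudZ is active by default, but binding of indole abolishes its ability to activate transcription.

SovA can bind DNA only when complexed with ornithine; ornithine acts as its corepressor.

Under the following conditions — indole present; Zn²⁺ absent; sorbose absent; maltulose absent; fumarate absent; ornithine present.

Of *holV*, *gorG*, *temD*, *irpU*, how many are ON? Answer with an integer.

Sorbose is absent, so MibW is inactive.
Fumarate is absent, so OxaY is active.
With repressor OxaY bound, *holV* is not transcribed.
→ *holV* is OFF.
Ornithine is present, so SovA is active.
With repressor SovA bound, *gorG* is not transcribed.
→ *gorG* is OFF.
Indole is present, so RudZ is inactive.
Required activator RudZ is absent, so *temD* is not transcribed.
→ *temD* is OFF.
Maltulose is absent, so KosT is inactive.
Zn²⁺ is absent, so LomX is inactive.
No activator is available at the *irpU* promoter, so *irpU* is not transcribed.
→ *irpU* is OFF.
0 of the 4 genes are transcribed.

0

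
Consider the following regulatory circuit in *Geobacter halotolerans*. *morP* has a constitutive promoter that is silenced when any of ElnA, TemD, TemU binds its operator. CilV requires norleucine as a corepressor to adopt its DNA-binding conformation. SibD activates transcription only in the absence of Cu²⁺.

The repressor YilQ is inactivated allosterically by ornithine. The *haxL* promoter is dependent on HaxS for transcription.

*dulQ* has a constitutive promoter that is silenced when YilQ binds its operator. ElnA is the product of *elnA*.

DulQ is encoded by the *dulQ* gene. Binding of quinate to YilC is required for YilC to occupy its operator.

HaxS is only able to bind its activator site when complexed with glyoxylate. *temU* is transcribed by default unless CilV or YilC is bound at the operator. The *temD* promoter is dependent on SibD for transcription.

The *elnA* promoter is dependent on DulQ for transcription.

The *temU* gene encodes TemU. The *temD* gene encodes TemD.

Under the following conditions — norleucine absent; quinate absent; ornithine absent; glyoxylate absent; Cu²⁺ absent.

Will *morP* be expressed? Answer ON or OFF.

Ornithine is absent, so YilQ is active.
With repressor YilQ bound, *dulQ* is not transcribed.
So DulQ is not produced.
Required activator DulQ is absent, so *elnA* is not transcribed.
So ElnA is not produced.
Cu²⁺ is absent, so SibD is active.
No repressor is bound and SibD is active, so *temD* is transcribed.
So TemD is produced and active.
Norleucine is absent, so CilV is inactive.
Quinate is absent, so YilC is inactive.
With no repressor bound, *temU* is transcribed.
So TemU is produced and active.
With repressor TemD bound, *morP* is not transcribed.

OFF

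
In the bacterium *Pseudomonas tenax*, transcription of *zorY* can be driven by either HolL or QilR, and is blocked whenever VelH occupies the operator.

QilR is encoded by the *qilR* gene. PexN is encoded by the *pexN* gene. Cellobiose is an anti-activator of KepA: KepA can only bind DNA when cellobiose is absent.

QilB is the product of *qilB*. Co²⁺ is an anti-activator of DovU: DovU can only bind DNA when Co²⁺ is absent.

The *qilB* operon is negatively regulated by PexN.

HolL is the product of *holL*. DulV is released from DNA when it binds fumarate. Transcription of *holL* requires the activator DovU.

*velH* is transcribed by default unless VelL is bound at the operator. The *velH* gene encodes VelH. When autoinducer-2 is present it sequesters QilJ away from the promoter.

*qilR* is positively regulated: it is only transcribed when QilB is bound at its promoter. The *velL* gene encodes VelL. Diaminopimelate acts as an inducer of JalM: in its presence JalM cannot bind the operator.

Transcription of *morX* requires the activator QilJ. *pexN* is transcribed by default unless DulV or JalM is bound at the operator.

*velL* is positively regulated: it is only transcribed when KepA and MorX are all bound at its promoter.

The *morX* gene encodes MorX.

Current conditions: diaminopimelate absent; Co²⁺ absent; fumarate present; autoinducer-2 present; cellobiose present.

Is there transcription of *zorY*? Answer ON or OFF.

Co²⁺ is absent, so DovU is active.
No repressor is bound and DovU is active, so *holL* is transcribed.
So HolL is produced and active.
Fumarate is present, so DulV is inactive.
Diaminopimelate is absent, so JalM is active.
With repressor JalM bound, *pexN* is not transcribed.
So PexN is not produced.
With no repressor bound, *qilB* is transcribed.
So QilB is produced and active.
No repressor is bound and QilB is active, so *qilR* is transcribed.
So QilR is produced and active.
Cellobiose is present, so KepA is inactive.
Autoinducer-2 is present, so QilJ is inactive.
Required activator QilJ is absent, so *morX* is not transcribed.
So MorX is not produced.
Required activator KepA is absent, so *velL* is not transcribed.
So VelL is not produced.
With no repressor bound, *velH* is transcribed.
So VelH is produced and active.
With repressor VelH bound, *zorY* is not transcribed.

OFF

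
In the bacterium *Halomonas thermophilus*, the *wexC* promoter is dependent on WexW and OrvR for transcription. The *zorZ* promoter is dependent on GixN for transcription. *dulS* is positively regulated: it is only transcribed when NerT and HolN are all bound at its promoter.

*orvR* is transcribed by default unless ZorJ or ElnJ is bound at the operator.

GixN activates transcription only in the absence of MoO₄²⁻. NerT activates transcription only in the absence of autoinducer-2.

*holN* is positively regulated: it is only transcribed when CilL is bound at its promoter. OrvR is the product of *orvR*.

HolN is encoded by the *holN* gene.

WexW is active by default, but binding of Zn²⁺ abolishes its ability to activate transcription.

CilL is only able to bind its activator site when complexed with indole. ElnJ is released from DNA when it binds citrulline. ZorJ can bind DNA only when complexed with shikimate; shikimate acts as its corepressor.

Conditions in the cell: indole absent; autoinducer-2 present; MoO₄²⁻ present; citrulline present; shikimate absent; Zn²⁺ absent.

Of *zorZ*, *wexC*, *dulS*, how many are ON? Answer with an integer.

MoO₄²⁻ is present, so GixN is inactive.
Required activator GixN is absent, so *zorZ* is not transcribed.
→ *zorZ* is OFF.
Zn²⁺ is absent, so WexW is active.
Shikimate is absent, so ZorJ is inactive.
Citrulline is present, so ElnJ is inactive.
With no repressor bound, *orvR* is transcribed.
So OrvR is produced and active.
No repressor is bound and WexW and OrvR are active, so *wexC* is transcribed.
→ *wexC* is ON.
Autoinducer-2 is present, so NerT is inactive.
Indole is absent, so CilL is inactive.
Required activator CilL is absent, so *holN* is not transcribed.
So HolN is not produced.
Required activator NerT is absent, so *dulS* is not transcribed.
→ *dulS* is OFF.
1 of the 3 genes is transcribed.

1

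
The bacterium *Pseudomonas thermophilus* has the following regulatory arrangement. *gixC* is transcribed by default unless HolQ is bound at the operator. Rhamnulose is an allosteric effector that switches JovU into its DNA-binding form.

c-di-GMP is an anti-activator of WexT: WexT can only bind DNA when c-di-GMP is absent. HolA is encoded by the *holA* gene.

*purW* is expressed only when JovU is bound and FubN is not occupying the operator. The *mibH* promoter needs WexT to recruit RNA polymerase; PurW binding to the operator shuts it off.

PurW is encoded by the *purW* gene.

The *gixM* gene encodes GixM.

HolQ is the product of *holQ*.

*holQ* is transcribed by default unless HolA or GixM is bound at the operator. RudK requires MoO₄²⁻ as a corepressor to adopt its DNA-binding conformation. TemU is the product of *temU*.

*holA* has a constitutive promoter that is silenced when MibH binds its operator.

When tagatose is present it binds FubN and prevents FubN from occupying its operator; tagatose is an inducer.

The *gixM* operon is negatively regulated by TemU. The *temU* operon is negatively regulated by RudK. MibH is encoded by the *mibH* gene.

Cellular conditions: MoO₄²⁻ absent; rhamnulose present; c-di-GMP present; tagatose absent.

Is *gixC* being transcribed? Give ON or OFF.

ON

Rhamnulose is present, so JovU is active.
Tagatose is absent, so FubN is active.
With repressor FubN bound, *purW* is not transcribed.
So PurW is not produced.
c-di-GMP is present, so WexT is inactive.
Required activator WexT is absent, so *mibH* is not transcribed.
So MibH is not produced.
With no repressor bound, *holA* is transcribed.
So HolA is produced and active.
MoO₄²⁻ is absent, so RudK is inactive.
With no repressor bound, *temU* is transcribed.
So TemU is produced and active.
With repressor TemU bound, *gixM* is not transcribed.
So GixM is not produced.
With repressor HolA bound, *holQ* is not transcribed.
So HolQ is not produced.
With no repressor bound, *gixC* is transcribed.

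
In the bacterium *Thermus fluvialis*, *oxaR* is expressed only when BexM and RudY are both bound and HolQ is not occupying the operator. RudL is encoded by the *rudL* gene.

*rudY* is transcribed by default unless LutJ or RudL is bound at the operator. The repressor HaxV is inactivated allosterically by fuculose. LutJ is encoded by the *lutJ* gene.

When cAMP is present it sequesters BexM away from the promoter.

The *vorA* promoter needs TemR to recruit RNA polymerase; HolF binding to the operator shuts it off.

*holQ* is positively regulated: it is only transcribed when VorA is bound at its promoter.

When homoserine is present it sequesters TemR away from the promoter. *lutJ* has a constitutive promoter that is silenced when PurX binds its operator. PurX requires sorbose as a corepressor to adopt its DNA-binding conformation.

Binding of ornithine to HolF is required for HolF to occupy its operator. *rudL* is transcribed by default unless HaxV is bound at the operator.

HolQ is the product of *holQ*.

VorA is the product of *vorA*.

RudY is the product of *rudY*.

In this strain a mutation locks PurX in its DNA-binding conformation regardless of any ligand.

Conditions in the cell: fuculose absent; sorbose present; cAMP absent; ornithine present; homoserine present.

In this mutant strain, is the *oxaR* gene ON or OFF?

ON

Ornithine is present, so HolF is active.
Homoserine is present, so TemR is inactive.
With repressor HolF bound, *vorA* is not transcribed.
So VorA is not produced.
Required activator VorA is absent, so *holQ* is not transcribed.
So HolQ is not produced.
cAMP is absent, so BexM is active.
PurX is constitutively active in this strain.
With repressor PurX bound, *lutJ* is not transcribed.
So LutJ is not produced.
Fuculose is absent, so HaxV is active.
With repressor HaxV bound, *rudL* is not transcribed.
So RudL is not produced.
With no repressor bound, *rudY* is transcribed.
So RudY is produced and active.
No repressor is bound and BexM and RudY are active, so *oxaR* is transcribed.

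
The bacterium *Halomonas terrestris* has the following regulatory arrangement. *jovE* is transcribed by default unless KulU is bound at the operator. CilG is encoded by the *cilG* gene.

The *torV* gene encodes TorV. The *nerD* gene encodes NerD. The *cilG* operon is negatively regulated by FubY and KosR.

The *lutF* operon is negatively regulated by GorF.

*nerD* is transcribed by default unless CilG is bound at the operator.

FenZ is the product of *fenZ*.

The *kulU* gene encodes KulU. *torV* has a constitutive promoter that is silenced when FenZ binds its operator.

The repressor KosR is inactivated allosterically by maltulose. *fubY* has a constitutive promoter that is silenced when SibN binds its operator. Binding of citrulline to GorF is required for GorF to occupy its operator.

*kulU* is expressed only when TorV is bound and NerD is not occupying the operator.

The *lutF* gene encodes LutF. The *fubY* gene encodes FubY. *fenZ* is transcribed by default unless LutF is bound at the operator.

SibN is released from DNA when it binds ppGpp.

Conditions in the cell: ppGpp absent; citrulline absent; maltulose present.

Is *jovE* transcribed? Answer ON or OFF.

ppGpp is absent, so SibN is active.
With repressor SibN bound, *fubY* is not transcribed.
So FubY is not produced.
Maltulose is present, so KosR is inactive.
With no repressor bound, *cilG* is transcribed.
So CilG is produced and active.
With repressor CilG bound, *nerD* is not transcribed.
So NerD is not produced.
Citrulline is absent, so GorF is inactive.
With no repressor bound, *lutF* is transcribed.
So LutF is produced and active.
With repressor LutF bound, *fenZ* is not transcribed.
So FenZ is not produced.
With no repressor bound, *torV* is transcribed.
So TorV is produced and active.
No repressor is bound and TorV is active, so *kulU* is transcribed.
So KulU is produced and active.
With repressor KulU bound, *jovE* is not transcribed.

OFF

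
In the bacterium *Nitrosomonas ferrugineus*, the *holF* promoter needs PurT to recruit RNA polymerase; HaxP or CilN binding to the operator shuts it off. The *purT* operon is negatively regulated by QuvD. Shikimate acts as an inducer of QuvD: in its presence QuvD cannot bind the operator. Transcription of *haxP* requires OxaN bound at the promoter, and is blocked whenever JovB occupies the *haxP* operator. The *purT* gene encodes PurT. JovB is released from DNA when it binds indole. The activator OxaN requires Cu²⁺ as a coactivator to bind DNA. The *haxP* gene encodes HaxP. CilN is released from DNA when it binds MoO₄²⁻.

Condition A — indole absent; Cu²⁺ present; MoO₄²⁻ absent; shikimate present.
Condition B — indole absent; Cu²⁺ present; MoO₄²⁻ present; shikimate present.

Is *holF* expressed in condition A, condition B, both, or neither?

Condition A:
Indole is absent, so JovB is active.
Cu²⁺ is present, so OxaN is active.
With repressor JovB bound, *haxP* is not transcribed.
So HaxP is not produced.
MoO₄²⁻ is absent, so CilN is active.
Shikimate is present, so QuvD is inactive.
With no repressor bound, *purT* is transcribed.
So PurT is produced and active.
With repressor CilN bound, *holF* is not transcribed.
→ *holF* is OFF in A.
Condition B:
Indole is absent, so JovB is active.
Cu²⁺ is present, so OxaN is active.
With repressor JovB bound, *haxP* is not transcribed.
So HaxP is not produced.
MoO₄²⁻ is present, so CilN is inactive.
Shikimate is present, so QuvD is inactive.
With no repressor bound, *purT* is transcribed.
So PurT is produced and active.
No repressor is bound and PurT is active, so *holF* is transcribed.
→ *holF* is ON in B.

B only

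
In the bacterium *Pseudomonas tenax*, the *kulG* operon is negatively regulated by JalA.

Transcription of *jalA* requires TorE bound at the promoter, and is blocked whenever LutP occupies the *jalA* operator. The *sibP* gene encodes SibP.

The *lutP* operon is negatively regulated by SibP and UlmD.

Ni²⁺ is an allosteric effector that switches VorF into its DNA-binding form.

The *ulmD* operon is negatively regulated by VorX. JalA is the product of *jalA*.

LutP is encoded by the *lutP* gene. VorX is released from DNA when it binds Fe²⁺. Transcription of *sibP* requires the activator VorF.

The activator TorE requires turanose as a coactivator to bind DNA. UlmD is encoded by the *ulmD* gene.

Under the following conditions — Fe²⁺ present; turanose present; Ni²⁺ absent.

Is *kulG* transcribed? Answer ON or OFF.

OFF

Ni²⁺ is absent, so VorF is inactive.
Required activator VorF is absent, so *sibP* is not transcribed.
So SibP is not produced.
Fe²⁺ is present, so VorX is inactive.
With no repressor bound, *ulmD* is transcribed.
So UlmD is produced and active.
With repressor UlmD bound, *lutP* is not transcribed.
So LutP is not produced.
Turanose is present, so TorE is active.
No repressor is bound and TorE is active, so *jalA* is transcribed.
So JalA is produced and active.
With repressor JalA bound, *kulG* is not transcribed.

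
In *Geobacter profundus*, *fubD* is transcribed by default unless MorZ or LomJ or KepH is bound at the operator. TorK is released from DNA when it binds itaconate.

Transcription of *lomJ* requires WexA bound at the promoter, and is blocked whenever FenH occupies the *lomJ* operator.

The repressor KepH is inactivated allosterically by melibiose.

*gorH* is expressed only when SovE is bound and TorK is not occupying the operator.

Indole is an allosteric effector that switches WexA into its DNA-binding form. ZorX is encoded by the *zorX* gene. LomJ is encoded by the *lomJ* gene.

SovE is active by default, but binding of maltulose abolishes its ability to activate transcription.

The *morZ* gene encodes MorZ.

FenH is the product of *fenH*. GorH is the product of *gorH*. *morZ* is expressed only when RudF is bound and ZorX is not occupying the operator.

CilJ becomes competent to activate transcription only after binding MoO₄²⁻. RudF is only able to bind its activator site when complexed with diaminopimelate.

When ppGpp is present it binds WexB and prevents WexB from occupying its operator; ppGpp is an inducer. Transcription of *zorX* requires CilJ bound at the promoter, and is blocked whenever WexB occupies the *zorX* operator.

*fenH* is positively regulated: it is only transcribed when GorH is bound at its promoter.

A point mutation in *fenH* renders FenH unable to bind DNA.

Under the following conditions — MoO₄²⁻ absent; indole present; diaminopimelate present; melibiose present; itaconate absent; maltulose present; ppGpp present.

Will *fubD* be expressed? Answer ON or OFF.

Diaminopimelate is present, so RudF is active.
ppGpp is present, so WexB is inactive.
MoO₄²⁻ is absent, so CilJ is inactive.
Required activator CilJ is absent, so *zorX* is not transcribed.
So ZorX is not produced.
No repressor is bound and RudF is active, so *morZ* is transcribed.
So MorZ is produced and active.
Indole is present, so WexA is active.
FenH is non-functional in this strain, so it has no effect.
No repressor is bound and WexA is active, so *lomJ* is transcribed.
So LomJ is produced and active.
Melibiose is present, so KepH is inactive.
With repressor MorZ bound, *fubD* is not transcribed.

OFF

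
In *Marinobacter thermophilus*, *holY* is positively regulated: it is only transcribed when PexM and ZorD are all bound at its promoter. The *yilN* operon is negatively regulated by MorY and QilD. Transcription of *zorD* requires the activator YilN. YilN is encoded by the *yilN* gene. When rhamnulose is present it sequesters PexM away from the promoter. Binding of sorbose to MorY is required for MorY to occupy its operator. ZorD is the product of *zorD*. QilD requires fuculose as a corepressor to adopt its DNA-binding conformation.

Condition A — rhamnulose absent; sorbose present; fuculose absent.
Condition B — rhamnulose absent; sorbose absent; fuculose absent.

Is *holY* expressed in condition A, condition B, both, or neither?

B only

Condition A:
Rhamnulose is absent, so PexM is active.
Sorbose is present, so MorY is active.
Fuculose is absent, so QilD is inactive.
With repressor MorY bound, *yilN* is not transcribed.
So YilN is not produced.
Required activator YilN is absent, so *zorD* is not transcribed.
So ZorD is not produced.
Required activator ZorD is absent, so *holY* is not transcribed.
→ *holY* is OFF in A.
Condition B:
Rhamnulose is absent, so PexM is active.
Sorbose is absent, so MorY is inactive.
Fuculose is absent, so QilD is inactive.
With no repressor bound, *yilN* is transcribed.
So YilN is produced and active.
No repressor is bound and YilN is active, so *zorD* is transcribed.
So ZorD is produced and active.
No repressor is bound and PexM and ZorD are active, so *holY* is transcribed.
→ *holY* is ON in B.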